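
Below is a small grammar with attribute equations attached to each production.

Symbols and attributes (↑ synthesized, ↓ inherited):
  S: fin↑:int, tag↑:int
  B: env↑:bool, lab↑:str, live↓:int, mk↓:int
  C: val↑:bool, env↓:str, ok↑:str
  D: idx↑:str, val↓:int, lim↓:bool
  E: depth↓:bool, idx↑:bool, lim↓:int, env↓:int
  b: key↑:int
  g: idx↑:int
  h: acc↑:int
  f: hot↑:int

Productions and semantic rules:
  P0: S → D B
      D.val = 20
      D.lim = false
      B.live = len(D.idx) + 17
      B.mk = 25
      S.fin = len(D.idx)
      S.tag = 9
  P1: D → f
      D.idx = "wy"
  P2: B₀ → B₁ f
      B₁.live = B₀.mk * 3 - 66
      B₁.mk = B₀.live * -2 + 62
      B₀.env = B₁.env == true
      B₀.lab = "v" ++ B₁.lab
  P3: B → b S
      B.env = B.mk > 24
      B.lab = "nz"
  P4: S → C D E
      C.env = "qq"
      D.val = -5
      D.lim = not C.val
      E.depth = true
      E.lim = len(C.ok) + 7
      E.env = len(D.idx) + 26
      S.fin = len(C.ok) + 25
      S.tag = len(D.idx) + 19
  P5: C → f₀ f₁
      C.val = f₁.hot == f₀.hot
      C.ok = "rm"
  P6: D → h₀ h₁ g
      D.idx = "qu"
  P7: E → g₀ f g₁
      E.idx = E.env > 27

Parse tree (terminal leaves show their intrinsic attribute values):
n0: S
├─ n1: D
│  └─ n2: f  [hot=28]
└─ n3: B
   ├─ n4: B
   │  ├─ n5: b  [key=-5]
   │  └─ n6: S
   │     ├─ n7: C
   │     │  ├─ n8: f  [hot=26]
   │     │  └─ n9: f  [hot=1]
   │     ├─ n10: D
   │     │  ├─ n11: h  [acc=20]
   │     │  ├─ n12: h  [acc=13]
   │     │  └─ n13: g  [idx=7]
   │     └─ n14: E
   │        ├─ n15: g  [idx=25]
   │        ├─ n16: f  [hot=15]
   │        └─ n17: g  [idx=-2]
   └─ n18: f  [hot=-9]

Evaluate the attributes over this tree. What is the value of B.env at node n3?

false

1. n1.val = 20  [20]
2. n1.lim = false  [false]
3. n2.hot = 28  [terminal]
4. n1.idx = "wy"  ["wy"]
5. n3.live = 19  [len(D.idx) + 17]
6. n3.mk = 25  [25]
7. n4.live = 9  [B₀.mk * 3 - 66]
8. n4.mk = 24  [B₀.live * -2 + 62]
9. n5.key = -5  [terminal]
10. n7.env = "qq"  ["qq"]
11. n8.hot = 26  [terminal]
12. n9.hot = 1  [terminal]
13. n7.val = false  [f₁.hot == f₀.hot]
14. n7.ok = "rm"  ["rm"]
15. n10.val = -5  [-5]
16. n10.lim = true  [not C.val]
17. n11.acc = 20  [terminal]
18. n12.acc = 13  [terminal]
19. n13.idx = 7  [terminal]
20. n10.idx = "qu"  ["qu"]
21. n14.depth = true  [true]
22. n14.lim = 9  [len(C.ok) + 7]
23. n14.env = 28  [len(D.idx) + 26]
24. n15.idx = 25  [terminal]
25. n16.hot = 15  [terminal]
26. n17.idx = -2  [terminal]
27. n14.idx = true  [E.env > 27]
28. n6.fin = 27  [len(C.ok) + 25]
29. n6.tag = 21  [len(D.idx) + 19]
30. n4.env = false  [B.mk > 24]
31. n4.lab = "nz"  ["nz"]
32. n18.hot = -9  [terminal]
33. n3.env = false  [B₁.env == true]
34. n3.lab = "vnz"  ["v" ++ B₁.lab]
35. n0.fin = 2  [len(D.idx)]
36. n0.tag = 9  [9]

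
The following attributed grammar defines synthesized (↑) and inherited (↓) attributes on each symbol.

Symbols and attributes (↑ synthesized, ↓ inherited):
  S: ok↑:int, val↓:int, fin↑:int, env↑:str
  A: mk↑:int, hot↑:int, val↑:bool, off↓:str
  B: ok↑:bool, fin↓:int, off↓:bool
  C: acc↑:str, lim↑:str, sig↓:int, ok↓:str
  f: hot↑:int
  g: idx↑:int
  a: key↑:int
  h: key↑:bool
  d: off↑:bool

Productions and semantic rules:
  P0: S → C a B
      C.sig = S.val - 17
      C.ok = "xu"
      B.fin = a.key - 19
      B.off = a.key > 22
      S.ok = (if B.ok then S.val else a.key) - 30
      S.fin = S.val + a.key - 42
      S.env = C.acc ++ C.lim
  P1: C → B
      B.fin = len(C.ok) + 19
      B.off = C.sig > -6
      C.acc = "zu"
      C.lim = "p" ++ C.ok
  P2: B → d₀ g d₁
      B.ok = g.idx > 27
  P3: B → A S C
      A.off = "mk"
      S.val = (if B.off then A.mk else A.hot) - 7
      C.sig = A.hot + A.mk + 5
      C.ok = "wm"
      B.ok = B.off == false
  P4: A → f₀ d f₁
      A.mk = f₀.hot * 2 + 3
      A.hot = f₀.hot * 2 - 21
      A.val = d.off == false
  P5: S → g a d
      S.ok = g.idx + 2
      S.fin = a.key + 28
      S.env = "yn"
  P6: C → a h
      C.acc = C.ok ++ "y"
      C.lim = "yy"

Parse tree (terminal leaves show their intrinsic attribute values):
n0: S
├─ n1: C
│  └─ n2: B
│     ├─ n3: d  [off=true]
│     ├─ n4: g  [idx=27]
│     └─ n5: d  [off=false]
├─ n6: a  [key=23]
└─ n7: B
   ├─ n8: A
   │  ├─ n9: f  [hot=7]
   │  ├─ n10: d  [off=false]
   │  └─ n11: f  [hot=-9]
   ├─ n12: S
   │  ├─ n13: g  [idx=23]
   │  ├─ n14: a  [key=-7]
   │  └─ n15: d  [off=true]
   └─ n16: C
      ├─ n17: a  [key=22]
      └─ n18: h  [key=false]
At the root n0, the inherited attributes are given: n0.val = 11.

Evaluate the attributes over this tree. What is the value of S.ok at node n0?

1. n0.val = 11  [given at root]
2. n1.sig = -6  [S.val - 17]
3. n1.ok = "xu"  ["xu"]
4. n2.fin = 21  [len(C.ok) + 19]
5. n2.off = false  [C.sig > -6]
6. n3.off = true  [terminal]
7. n4.idx = 27  [terminal]
8. n5.off = false  [terminal]
9. n2.ok = false  [g.idx > 27]
10. n1.acc = "zu"  ["zu"]
11. n1.lim = "pxu"  ["p" ++ C.ok]
12. n6.key = 23  [terminal]
13. n7.fin = 4  [a.key - 19]
14. n7.off = true  [a.key > 22]
15. n8.off = "mk"  ["mk"]
16. n9.hot = 7  [terminal]
17. n10.off = false  [terminal]
18. n11.hot = -9  [terminal]
19. n8.mk = 17  [f₀.hot * 2 + 3]
20. n8.hot = -7  [f₀.hot * 2 - 21]
21. n8.val = true  [d.off == false]
22. n12.val = 10  [(if B.off then A.mk else A.hot) - 7]
23. n13.idx = 23  [terminal]
24. n14.key = -7  [terminal]
25. n15.off = true  [terminal]
26. n12.ok = 25  [g.idx + 2]
27. n12.fin = 21  [a.key + 28]
28. n12.env = "yn"  ["yn"]
29. n16.sig = 15  [A.hot + A.mk + 5]
30. n16.ok = "wm"  ["wm"]
31. n17.key = 22  [terminal]
32. n18.key = false  [terminal]
33. n16.acc = "wmy"  [C.ok ++ "y"]
34. n16.lim = "yy"  ["yy"]
35. n7.ok = false  [B.off == false]
36. n0.ok = -7  [(if B.ok then S.val else a.key) - 30]
37. n0.fin = -8  [S.val + a.key - 42]
38. n0.env = "zupxu"  [C.acc ++ C.lim]

-7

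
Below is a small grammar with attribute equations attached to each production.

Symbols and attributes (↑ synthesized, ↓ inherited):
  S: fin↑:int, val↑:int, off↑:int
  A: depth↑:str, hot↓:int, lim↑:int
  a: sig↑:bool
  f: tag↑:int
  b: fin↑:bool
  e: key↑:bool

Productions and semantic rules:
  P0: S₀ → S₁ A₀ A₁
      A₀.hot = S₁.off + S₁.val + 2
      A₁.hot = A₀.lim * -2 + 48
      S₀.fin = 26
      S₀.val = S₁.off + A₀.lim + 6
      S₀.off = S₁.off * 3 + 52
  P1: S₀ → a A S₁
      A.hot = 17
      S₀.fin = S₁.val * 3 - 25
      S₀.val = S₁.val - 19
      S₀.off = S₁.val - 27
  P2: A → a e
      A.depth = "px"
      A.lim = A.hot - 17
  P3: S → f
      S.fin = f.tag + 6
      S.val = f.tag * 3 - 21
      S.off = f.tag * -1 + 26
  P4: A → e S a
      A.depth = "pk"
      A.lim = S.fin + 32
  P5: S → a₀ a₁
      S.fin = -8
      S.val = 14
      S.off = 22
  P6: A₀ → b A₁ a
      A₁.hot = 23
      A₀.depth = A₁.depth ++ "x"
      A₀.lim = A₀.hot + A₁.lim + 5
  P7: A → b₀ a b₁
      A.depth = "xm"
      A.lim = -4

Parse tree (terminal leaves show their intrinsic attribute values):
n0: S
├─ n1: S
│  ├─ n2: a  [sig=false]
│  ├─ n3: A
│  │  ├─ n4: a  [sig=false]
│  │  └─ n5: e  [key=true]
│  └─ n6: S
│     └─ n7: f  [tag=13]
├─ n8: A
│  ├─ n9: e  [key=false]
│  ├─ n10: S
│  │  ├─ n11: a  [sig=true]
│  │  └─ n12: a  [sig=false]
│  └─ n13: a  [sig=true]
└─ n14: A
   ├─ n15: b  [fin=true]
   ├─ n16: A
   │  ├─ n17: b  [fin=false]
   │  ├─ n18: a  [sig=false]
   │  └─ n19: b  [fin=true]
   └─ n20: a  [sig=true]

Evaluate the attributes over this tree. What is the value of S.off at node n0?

25

1. n2.sig = false  [terminal]
2. n3.hot = 17  [17]
3. n4.sig = false  [terminal]
4. n5.key = true  [terminal]
5. n3.depth = "px"  ["px"]
6. n3.lim = 0  [A.hot - 17]
7. n7.tag = 13  [terminal]
8. n6.fin = 19  [f.tag + 6]
9. n6.val = 18  [f.tag * 3 - 21]
10. n6.off = 13  [f.tag * -1 + 26]
11. n1.fin = 29  [S₁.val * 3 - 25]
12. n1.val = -1  [S₁.val - 19]
13. n1.off = -9  [S₁.val - 27]
14. n8.hot = -8  [S₁.off + S₁.val + 2]
15. n9.key = false  [terminal]
16. n11.sig = true  [terminal]
17. n12.sig = false  [terminal]
18. n10.fin = -8  [-8]
19. n10.val = 14  [14]
20. n10.off = 22  [22]
21. n13.sig = true  [terminal]
22. n8.depth = "pk"  ["pk"]
23. n8.lim = 24  [S.fin + 32]
24. n14.hot = 0  [A₀.lim * -2 + 48]
25. n15.fin = true  [terminal]
26. n16.hot = 23  [23]
27. n17.fin = false  [terminal]
28. n18.sig = false  [terminal]
29. n19.fin = true  [terminal]
30. n16.depth = "xm"  ["xm"]
31. n16.lim = -4  [-4]
32. n20.sig = true  [terminal]
33. n14.depth = "xmx"  [A₁.depth ++ "x"]
34. n14.lim = 1  [A₀.hot + A₁.lim + 5]
35. n0.fin = 26  [26]
36. n0.val = 21  [S₁.off + A₀.lim + 6]
37. n0.off = 25  [S₁.off * 3 + 52]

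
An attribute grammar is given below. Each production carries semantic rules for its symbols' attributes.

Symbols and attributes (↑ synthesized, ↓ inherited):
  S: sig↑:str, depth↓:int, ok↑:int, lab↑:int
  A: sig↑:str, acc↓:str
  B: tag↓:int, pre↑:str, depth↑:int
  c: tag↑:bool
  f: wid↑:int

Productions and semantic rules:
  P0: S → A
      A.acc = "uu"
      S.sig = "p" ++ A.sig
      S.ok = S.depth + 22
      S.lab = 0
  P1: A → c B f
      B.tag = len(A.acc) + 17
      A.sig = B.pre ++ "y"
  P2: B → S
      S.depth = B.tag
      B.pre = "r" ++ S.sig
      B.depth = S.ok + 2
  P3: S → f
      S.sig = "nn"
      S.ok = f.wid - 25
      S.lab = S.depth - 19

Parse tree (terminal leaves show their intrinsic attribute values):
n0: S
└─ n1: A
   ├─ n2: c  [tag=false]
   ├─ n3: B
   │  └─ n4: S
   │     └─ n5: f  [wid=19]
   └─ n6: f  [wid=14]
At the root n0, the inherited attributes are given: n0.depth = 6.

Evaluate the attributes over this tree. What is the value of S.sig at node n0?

"prnny"

1. n0.depth = 6  [given at root]
2. n1.acc = "uu"  ["uu"]
3. n2.tag = false  [terminal]
4. n3.tag = 19  [len(A.acc) + 17]
5. n4.depth = 19  [B.tag]
6. n5.wid = 19  [terminal]
7. n4.sig = "nn"  ["nn"]
8. n4.ok = -6  [f.wid - 25]
9. n4.lab = 0  [S.depth - 19]
10. n3.pre = "rnn"  ["r" ++ S.sig]
11. n3.depth = -4  [S.ok + 2]
12. n6.wid = 14  [terminal]
13. n1.sig = "rnny"  [B.pre ++ "y"]
14. n0.sig = "prnny"  ["p" ++ A.sig]
15. n0.ok = 28  [S.depth + 22]
16. n0.lab = 0  [0]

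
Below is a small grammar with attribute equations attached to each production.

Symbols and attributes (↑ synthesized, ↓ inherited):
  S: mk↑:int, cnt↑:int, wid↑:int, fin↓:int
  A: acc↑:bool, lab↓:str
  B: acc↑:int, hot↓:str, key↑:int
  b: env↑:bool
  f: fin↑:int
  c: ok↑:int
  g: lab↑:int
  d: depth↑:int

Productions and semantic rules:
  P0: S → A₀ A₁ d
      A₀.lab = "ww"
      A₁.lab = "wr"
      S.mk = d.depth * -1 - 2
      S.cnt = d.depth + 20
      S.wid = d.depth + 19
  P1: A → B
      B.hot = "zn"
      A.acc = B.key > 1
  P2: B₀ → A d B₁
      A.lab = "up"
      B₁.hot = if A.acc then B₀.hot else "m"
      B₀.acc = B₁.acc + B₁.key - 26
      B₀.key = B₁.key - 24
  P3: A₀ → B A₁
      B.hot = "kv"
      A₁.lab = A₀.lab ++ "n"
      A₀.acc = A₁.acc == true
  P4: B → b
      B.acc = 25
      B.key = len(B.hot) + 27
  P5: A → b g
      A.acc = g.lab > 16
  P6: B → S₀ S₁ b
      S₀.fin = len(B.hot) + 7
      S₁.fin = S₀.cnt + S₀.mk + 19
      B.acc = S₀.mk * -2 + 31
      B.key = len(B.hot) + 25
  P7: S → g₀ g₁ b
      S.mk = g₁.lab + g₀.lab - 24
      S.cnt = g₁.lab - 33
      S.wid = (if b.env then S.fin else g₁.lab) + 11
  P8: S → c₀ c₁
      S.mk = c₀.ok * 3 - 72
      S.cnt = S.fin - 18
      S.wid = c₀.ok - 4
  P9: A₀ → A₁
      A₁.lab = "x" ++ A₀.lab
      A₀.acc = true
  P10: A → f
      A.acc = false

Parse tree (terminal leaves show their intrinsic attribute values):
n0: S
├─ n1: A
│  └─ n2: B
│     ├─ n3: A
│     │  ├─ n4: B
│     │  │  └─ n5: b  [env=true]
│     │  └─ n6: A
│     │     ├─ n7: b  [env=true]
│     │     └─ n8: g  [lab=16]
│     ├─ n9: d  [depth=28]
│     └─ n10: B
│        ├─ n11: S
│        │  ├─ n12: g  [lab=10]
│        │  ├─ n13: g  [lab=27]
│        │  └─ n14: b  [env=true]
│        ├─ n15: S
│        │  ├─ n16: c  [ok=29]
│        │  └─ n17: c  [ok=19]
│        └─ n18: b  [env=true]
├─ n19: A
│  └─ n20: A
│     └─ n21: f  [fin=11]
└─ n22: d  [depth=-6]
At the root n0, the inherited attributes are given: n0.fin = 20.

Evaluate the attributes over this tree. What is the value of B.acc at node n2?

5

1. n0.fin = 20  [given at root]
2. n1.lab = "ww"  ["ww"]
3. n2.hot = "zn"  ["zn"]
4. n3.lab = "up"  ["up"]
5. n4.hot = "kv"  ["kv"]
6. n5.env = true  [terminal]
7. n4.acc = 25  [25]
8. n4.key = 29  [len(B.hot) + 27]
9. n6.lab = "upn"  [A₀.lab ++ "n"]
10. n7.env = true  [terminal]
11. n8.lab = 16  [terminal]
12. n6.acc = false  [g.lab > 16]
13. n3.acc = false  [A₁.acc == true]
14. n9.depth = 28  [terminal]
15. n10.hot = "m"  [if A.acc then B₀.hot else "m"]
16. n11.fin = 8  [len(B.hot) + 7]
17. n12.lab = 10  [terminal]
18. n13.lab = 27  [terminal]
19. n14.env = true  [terminal]
20. n11.mk = 13  [g₁.lab + g₀.lab - 24]
21. n11.cnt = -6  [g₁.lab - 33]
22. n11.wid = 19  [(if b.env then S.fin else g₁.lab) + 11]
23. n15.fin = 26  [S₀.cnt + S₀.mk + 19]
24. n16.ok = 29  [terminal]
25. n17.ok = 19  [terminal]
26. n15.mk = 15  [c₀.ok * 3 - 72]
27. n15.cnt = 8  [S.fin - 18]
28. n15.wid = 25  [c₀.ok - 4]
29. n18.env = true  [terminal]
30. n10.acc = 5  [S₀.mk * -2 + 31]
31. n10.key = 26  [len(B.hot) + 25]
32. n2.acc = 5  [B₁.acc + B₁.key - 26]
33. n2.key = 2  [B₁.key - 24]
34. n1.acc = true  [B.key > 1]
35. n19.lab = "wr"  ["wr"]
36. n20.lab = "xwr"  ["x" ++ A₀.lab]
37. n21.fin = 11  [terminal]
38. n20.acc = false  [false]
39. n19.acc = true  [true]
40. n22.depth = -6  [terminal]
41. n0.mk = 4  [d.depth * -1 - 2]
42. n0.cnt = 14  [d.depth + 20]
43. n0.wid = 13  [d.depth + 19]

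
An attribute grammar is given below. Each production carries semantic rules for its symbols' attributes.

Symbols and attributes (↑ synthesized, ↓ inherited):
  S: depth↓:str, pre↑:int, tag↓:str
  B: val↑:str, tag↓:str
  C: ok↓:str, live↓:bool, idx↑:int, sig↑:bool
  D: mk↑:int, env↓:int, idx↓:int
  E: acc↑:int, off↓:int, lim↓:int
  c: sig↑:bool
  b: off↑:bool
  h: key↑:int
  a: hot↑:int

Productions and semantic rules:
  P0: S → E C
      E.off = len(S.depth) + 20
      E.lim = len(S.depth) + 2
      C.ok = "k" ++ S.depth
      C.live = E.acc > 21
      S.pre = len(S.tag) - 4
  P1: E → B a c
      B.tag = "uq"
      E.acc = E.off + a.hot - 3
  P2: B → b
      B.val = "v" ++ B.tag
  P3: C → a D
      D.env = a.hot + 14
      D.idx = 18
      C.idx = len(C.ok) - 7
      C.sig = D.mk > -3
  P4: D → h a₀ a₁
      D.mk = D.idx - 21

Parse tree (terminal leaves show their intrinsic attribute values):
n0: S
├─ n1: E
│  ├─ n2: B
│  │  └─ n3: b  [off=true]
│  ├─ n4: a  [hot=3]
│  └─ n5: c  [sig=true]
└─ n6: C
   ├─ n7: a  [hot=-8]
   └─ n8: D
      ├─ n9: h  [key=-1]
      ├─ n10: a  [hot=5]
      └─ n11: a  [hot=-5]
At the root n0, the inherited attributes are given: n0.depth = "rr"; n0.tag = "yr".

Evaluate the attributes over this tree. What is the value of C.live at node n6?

1. n0.depth = "rr"  [given at root]
2. n0.tag = "yr"  [given at root]
3. n1.off = 22  [len(S.depth) + 20]
4. n1.lim = 4  [len(S.depth) + 2]
5. n2.tag = "uq"  ["uq"]
6. n3.off = true  [terminal]
7. n2.val = "vuq"  ["v" ++ B.tag]
8. n4.hot = 3  [terminal]
9. n5.sig = true  [terminal]
10. n1.acc = 22  [E.off + a.hot - 3]
11. n6.ok = "krr"  ["k" ++ S.depth]
12. n6.live = true  [E.acc > 21]
13. n7.hot = -8  [terminal]
14. n8.env = 6  [a.hot + 14]
15. n8.idx = 18  [18]
16. n9.key = -1  [terminal]
17. n10.hot = 5  [terminal]
18. n11.hot = -5  [terminal]
19. n8.mk = -3  [D.idx - 21]
20. n6.idx = -4  [len(C.ok) - 7]
21. n6.sig = false  [D.mk > -3]
22. n0.pre = -2  [len(S.tag) - 4]

true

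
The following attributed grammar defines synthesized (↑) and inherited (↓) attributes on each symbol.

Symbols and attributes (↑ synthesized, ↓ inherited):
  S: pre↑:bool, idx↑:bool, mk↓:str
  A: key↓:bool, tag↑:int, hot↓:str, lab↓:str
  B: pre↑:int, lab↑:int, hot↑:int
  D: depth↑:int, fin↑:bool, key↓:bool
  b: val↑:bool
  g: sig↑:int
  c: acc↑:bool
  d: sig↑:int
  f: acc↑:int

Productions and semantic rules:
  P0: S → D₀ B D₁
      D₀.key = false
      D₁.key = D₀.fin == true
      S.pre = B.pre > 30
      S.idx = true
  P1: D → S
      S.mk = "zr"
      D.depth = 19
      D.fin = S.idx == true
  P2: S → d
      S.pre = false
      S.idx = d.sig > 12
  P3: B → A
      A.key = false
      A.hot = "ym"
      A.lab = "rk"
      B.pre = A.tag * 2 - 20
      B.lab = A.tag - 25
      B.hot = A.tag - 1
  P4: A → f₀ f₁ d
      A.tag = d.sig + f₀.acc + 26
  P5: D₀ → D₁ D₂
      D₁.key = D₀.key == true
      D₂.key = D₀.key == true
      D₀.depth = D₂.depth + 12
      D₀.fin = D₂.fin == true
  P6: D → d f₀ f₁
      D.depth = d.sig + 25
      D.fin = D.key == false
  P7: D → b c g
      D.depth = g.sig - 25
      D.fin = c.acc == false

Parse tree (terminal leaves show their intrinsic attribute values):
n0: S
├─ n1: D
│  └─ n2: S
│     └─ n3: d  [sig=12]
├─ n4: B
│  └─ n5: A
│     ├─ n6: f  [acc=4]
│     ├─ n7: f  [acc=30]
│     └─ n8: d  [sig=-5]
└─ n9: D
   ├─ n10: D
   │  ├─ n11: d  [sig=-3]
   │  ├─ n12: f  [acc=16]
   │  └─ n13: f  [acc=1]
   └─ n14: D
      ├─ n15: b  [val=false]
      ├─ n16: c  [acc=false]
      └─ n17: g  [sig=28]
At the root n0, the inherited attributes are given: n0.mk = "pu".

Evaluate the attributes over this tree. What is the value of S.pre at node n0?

1. n0.mk = "pu"  [given at root]
2. n1.key = false  [false]
3. n2.mk = "zr"  ["zr"]
4. n3.sig = 12  [terminal]
5. n2.pre = false  [false]
6. n2.idx = false  [d.sig > 12]
7. n1.depth = 19  [19]
8. n1.fin = false  [S.idx == true]
9. n5.key = false  [false]
10. n5.hot = "ym"  ["ym"]
11. n5.lab = "rk"  ["rk"]
12. n6.acc = 4  [terminal]
13. n7.acc = 30  [terminal]
14. n8.sig = -5  [terminal]
15. n5.tag = 25  [d.sig + f₀.acc + 26]
16. n4.pre = 30  [A.tag * 2 - 20]
17. n4.lab = 0  [A.tag - 25]
18. n4.hot = 24  [A.tag - 1]
19. n9.key = false  [D₀.fin == true]
20. n10.key = false  [D₀.key == true]
21. n11.sig = -3  [terminal]
22. n12.acc = 16  [terminal]
23. n13.acc = 1  [terminal]
24. n10.depth = 22  [d.sig + 25]
25. n10.fin = true  [D.key == false]
26. n14.key = false  [D₀.key == true]
27. n15.val = false  [terminal]
28. n16.acc = false  [terminal]
29. n17.sig = 28  [terminal]
30. n14.depth = 3  [g.sig - 25]
31. n14.fin = true  [c.acc == false]
32. n9.depth = 15  [D₂.depth + 12]
33. n9.fin = true  [D₂.fin == true]
34. n0.pre = false  [B.pre > 30]
35. n0.idx = true  [true]

false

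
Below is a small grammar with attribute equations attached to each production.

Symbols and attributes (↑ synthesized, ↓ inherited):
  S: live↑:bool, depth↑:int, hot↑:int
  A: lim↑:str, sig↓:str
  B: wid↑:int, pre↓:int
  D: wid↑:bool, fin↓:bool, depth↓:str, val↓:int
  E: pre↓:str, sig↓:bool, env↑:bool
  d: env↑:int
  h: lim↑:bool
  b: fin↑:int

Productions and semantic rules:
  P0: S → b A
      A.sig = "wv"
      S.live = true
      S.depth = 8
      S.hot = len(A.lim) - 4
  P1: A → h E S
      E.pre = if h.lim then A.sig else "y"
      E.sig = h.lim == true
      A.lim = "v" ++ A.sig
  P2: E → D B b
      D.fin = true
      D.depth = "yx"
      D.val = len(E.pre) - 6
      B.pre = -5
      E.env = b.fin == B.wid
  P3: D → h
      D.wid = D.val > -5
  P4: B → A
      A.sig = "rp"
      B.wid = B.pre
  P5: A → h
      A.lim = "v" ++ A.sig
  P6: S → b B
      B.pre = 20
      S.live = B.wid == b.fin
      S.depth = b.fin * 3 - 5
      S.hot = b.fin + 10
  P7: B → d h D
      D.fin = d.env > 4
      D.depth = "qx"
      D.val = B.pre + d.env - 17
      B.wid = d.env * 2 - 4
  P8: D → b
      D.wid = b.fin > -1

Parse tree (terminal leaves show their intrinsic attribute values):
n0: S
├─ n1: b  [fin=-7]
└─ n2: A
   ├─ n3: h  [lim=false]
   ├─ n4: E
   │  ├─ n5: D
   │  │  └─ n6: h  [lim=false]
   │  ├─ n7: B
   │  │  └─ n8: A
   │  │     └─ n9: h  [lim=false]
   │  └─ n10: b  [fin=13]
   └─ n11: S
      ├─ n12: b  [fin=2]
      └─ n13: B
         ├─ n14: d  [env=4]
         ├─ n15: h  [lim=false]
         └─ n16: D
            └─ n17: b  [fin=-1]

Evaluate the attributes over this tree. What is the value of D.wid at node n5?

1. n1.fin = -7  [terminal]
2. n2.sig = "wv"  ["wv"]
3. n3.lim = false  [terminal]
4. n4.pre = "y"  [if h.lim then A.sig else "y"]
5. n4.sig = false  [h.lim == true]
6. n5.fin = true  [true]
7. n5.depth = "yx"  ["yx"]
8. n5.val = -5  [len(E.pre) - 6]
9. n6.lim = false  [terminal]
10. n5.wid = false  [D.val > -5]
11. n7.pre = -5  [-5]
12. n8.sig = "rp"  ["rp"]
13. n9.lim = false  [terminal]
14. n8.lim = "vrp"  ["v" ++ A.sig]
15. n7.wid = -5  [B.pre]
16. n10.fin = 13  [terminal]
17. n4.env = false  [b.fin == B.wid]
18. n12.fin = 2  [terminal]
19. n13.pre = 20  [20]
20. n14.env = 4  [terminal]
21. n15.lim = false  [terminal]
22. n16.fin = false  [d.env > 4]
23. n16.depth = "qx"  ["qx"]
24. n16.val = 7  [B.pre + d.env - 17]
25. n17.fin = -1  [terminal]
26. n16.wid = false  [b.fin > -1]
27. n13.wid = 4  [d.env * 2 - 4]
28. n11.live = false  [B.wid == b.fin]
29. n11.depth = 1  [b.fin * 3 - 5]
30. n11.hot = 12  [b.fin + 10]
31. n2.lim = "vwv"  ["v" ++ A.sig]
32. n0.live = true  [true]
33. n0.depth = 8  [8]
34. n0.hot = -1  [len(A.lim) - 4]

false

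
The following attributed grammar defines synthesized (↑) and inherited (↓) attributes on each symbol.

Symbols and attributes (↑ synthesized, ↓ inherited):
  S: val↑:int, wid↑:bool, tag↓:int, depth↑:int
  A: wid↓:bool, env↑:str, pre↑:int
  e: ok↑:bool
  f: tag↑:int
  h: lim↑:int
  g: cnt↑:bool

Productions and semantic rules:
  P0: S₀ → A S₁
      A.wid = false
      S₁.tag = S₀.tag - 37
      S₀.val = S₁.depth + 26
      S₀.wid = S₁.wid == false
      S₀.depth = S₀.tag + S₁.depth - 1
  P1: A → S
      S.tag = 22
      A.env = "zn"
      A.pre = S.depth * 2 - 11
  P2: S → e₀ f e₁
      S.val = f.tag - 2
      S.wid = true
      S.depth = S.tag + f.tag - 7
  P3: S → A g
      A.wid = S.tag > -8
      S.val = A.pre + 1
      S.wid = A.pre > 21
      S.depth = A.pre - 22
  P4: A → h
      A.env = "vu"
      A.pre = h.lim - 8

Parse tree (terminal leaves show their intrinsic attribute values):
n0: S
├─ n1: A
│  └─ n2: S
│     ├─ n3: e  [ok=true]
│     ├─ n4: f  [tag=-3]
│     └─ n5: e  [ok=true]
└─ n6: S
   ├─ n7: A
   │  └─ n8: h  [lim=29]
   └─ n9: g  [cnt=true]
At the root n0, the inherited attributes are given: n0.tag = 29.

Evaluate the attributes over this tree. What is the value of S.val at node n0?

1. n0.tag = 29  [given at root]
2. n1.wid = false  [false]
3. n2.tag = 22  [22]
4. n3.ok = true  [terminal]
5. n4.tag = -3  [terminal]
6. n5.ok = true  [terminal]
7. n2.val = -5  [f.tag - 2]
8. n2.wid = true  [true]
9. n2.depth = 12  [S.tag + f.tag - 7]
10. n1.env = "zn"  ["zn"]
11. n1.pre = 13  [S.depth * 2 - 11]
12. n6.tag = -8  [S₀.tag - 37]
13. n7.wid = false  [S.tag > -8]
14. n8.lim = 29  [terminal]
15. n7.env = "vu"  ["vu"]
16. n7.pre = 21  [h.lim - 8]
17. n9.cnt = true  [terminal]
18. n6.val = 22  [A.pre + 1]
19. n6.wid = false  [A.pre > 21]
20. n6.depth = -1  [A.pre - 22]
21. n0.val = 25  [S₁.depth + 26]
22. n0.wid = true  [S₁.wid == false]
23. n0.depth = 27  [S₀.tag + S₁.depth - 1]

25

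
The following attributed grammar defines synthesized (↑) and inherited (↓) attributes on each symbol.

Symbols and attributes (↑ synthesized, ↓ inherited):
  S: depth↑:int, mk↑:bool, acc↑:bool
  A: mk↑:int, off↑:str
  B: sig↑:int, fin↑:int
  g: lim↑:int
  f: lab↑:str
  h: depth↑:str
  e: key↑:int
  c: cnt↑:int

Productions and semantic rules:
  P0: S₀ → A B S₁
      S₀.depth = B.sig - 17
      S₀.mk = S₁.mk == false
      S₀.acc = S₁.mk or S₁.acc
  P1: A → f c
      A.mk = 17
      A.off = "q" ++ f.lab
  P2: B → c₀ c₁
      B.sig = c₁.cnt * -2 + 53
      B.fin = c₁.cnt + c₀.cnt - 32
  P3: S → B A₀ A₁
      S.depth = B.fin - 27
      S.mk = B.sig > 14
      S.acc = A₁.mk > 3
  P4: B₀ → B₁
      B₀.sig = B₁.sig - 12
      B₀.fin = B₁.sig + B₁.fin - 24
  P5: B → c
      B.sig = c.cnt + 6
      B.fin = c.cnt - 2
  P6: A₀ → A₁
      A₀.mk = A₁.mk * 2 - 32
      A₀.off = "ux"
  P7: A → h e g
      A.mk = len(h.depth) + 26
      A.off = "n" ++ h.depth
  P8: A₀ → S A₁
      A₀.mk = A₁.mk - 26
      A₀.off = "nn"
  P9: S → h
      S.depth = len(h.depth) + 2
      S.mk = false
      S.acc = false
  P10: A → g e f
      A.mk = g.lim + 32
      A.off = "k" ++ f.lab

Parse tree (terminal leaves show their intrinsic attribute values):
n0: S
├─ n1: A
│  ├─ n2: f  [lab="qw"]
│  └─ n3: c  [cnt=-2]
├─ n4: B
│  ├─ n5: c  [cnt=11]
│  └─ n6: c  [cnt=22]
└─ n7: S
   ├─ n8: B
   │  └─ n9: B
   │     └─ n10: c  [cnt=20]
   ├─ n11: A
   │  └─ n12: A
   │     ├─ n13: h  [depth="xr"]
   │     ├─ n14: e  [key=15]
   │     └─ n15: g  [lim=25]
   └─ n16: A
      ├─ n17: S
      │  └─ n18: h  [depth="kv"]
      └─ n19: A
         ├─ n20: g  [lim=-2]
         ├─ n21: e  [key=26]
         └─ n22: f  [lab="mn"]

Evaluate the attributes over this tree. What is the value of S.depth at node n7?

1. n2.lab = "qw"  [terminal]
2. n3.cnt = -2  [terminal]
3. n1.mk = 17  [17]
4. n1.off = "qqw"  ["q" ++ f.lab]
5. n5.cnt = 11  [terminal]
6. n6.cnt = 22  [terminal]
7. n4.sig = 9  [c₁.cnt * -2 + 53]
8. n4.fin = 1  [c₁.cnt + c₀.cnt - 32]
9. n10.cnt = 20  [terminal]
10. n9.sig = 26  [c.cnt + 6]
11. n9.fin = 18  [c.cnt - 2]
12. n8.sig = 14  [B₁.sig - 12]
13. n8.fin = 20  [B₁.sig + B₁.fin - 24]
14. n13.depth = "xr"  [terminal]
15. n14.key = 15  [terminal]
16. n15.lim = 25  [terminal]
17. n12.mk = 28  [len(h.depth) + 26]
18. n12.off = "nxr"  ["n" ++ h.depth]
19. n11.mk = 24  [A₁.mk * 2 - 32]
20. n11.off = "ux"  ["ux"]
21. n18.depth = "kv"  [terminal]
22. n17.depth = 4  [len(h.depth) + 2]
23. n17.mk = false  [false]
24. n17.acc = false  [false]
25. n20.lim = -2  [terminal]
26. n21.key = 26  [terminal]
27. n22.lab = "mn"  [terminal]
28. n19.mk = 30  [g.lim + 32]
29. n19.off = "kmn"  ["k" ++ f.lab]
30. n16.mk = 4  [A₁.mk - 26]
31. n16.off = "nn"  ["nn"]
32. n7.depth = -7  [B.fin - 27]
33. n7.mk = false  [B.sig > 14]
34. n7.acc = true  [A₁.mk > 3]
35. n0.depth = -8  [B.sig - 17]
36. n0.mk = true  [S₁.mk == false]
37. n0.acc = true  [S₁.mk or S₁.acc]

-7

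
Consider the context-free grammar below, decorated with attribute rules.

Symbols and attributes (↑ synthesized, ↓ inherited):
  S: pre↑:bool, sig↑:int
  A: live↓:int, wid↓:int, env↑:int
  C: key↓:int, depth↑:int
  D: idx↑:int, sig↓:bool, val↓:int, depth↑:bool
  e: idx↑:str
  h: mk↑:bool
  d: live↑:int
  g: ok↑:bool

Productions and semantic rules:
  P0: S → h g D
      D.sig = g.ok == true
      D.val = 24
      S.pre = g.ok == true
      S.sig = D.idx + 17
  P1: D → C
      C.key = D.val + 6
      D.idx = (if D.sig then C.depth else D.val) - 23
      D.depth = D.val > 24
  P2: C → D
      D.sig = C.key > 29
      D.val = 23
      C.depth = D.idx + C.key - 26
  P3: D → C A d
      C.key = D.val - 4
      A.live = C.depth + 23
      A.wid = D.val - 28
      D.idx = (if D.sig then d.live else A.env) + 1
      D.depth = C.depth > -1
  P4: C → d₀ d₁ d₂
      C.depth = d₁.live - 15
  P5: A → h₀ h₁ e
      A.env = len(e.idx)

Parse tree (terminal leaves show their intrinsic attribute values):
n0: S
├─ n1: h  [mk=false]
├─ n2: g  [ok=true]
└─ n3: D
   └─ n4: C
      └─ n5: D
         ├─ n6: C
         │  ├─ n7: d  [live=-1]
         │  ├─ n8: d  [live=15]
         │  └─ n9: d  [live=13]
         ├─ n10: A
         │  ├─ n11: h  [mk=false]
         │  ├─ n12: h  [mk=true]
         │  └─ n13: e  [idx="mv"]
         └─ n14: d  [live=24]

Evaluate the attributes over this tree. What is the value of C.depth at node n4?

1. n1.mk = false  [terminal]
2. n2.ok = true  [terminal]
3. n3.sig = true  [g.ok == true]
4. n3.val = 24  [24]
5. n4.key = 30  [D.val + 6]
6. n5.sig = true  [C.key > 29]
7. n5.val = 23  [23]
8. n6.key = 19  [D.val - 4]
9. n7.live = -1  [terminal]
10. n8.live = 15  [terminal]
11. n9.live = 13  [terminal]
12. n6.depth = 0  [d₁.live - 15]
13. n10.live = 23  [C.depth + 23]
14. n10.wid = -5  [D.val - 28]
15. n11.mk = false  [terminal]
16. n12.mk = true  [terminal]
17. n13.idx = "mv"  [terminal]
18. n10.env = 2  [len(e.idx)]
19. n14.live = 24  [terminal]
20. n5.idx = 25  [(if D.sig then d.live else A.env) + 1]
21. n5.depth = true  [C.depth > -1]
22. n4.depth = 29  [D.idx + C.key - 26]
23. n3.idx = 6  [(if D.sig then C.depth else D.val) - 23]
24. n3.depth = false  [D.val > 24]
25. n0.pre = true  [g.ok == true]
26. n0.sig = 23  [D.idx + 17]

29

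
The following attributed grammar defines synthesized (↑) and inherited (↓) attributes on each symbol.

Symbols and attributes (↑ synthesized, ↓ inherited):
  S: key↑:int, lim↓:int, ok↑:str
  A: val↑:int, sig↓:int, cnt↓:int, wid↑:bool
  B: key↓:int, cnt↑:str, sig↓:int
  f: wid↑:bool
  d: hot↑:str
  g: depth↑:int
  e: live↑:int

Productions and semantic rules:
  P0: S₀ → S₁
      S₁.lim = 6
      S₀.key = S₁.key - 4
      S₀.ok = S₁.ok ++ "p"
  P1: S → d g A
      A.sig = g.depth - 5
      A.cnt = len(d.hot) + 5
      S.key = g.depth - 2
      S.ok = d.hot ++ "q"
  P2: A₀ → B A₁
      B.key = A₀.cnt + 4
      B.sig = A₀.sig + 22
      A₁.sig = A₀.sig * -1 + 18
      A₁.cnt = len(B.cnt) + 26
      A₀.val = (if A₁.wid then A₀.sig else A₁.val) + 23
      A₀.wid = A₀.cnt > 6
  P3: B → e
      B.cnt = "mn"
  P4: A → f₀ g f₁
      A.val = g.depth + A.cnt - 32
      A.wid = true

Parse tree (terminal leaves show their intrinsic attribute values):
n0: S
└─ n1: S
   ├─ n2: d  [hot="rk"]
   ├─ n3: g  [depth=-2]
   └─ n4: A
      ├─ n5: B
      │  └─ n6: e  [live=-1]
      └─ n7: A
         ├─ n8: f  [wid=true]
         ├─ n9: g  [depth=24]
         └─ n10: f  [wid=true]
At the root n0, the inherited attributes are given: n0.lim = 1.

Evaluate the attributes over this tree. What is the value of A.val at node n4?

1. n0.lim = 1  [given at root]
2. n1.lim = 6  [6]
3. n2.hot = "rk"  [terminal]
4. n3.depth = -2  [terminal]
5. n4.sig = -7  [g.depth - 5]
6. n4.cnt = 7  [len(d.hot) + 5]
7. n5.key = 11  [A₀.cnt + 4]
8. n5.sig = 15  [A₀.sig + 22]
9. n6.live = -1  [terminal]
10. n5.cnt = "mn"  ["mn"]
11. n7.sig = 25  [A₀.sig * -1 + 18]
12. n7.cnt = 28  [len(B.cnt) + 26]
13. n8.wid = true  [terminal]
14. n9.depth = 24  [terminal]
15. n10.wid = true  [terminal]
16. n7.val = 20  [g.depth + A.cnt - 32]
17. n7.wid = true  [true]
18. n4.val = 16  [(if A₁.wid then A₀.sig else A₁.val) + 23]
19. n4.wid = true  [A₀.cnt > 6]
20. n1.key = -4  [g.depth - 2]
21. n1.ok = "rkq"  [d.hot ++ "q"]
22. n0.key = -8  [S₁.key - 4]
23. n0.ok = "rkqp"  [S₁.ok ++ "p"]

16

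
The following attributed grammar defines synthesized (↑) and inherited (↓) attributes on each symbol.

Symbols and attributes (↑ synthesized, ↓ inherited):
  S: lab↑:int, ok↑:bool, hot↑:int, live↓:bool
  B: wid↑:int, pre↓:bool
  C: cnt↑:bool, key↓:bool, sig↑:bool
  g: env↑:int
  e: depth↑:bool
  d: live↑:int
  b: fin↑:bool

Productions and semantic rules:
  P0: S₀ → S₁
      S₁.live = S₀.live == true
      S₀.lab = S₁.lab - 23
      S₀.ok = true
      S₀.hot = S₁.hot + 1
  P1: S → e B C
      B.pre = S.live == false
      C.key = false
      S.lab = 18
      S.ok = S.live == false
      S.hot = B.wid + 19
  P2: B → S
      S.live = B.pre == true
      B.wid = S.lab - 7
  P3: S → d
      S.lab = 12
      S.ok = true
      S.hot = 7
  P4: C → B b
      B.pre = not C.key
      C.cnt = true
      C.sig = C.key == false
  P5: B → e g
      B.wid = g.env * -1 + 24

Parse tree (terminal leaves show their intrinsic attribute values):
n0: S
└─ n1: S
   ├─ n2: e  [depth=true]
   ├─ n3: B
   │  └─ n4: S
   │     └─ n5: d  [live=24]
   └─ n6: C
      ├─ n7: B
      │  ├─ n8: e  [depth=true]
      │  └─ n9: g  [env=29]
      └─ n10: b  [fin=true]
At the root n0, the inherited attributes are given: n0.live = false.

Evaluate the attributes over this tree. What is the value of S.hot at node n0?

1. n0.live = false  [given at root]
2. n1.live = false  [S₀.live == true]
3. n2.depth = true  [terminal]
4. n3.pre = true  [S.live == false]
5. n4.live = true  [B.pre == true]
6. n5.live = 24  [terminal]
7. n4.lab = 12  [12]
8. n4.ok = true  [true]
9. n4.hot = 7  [7]
10. n3.wid = 5  [S.lab - 7]
11. n6.key = false  [false]
12. n7.pre = true  [not C.key]
13. n8.depth = true  [terminal]
14. n9.env = 29  [terminal]
15. n7.wid = -5  [g.env * -1 + 24]
16. n10.fin = true  [terminal]
17. n6.cnt = true  [true]
18. n6.sig = true  [C.key == false]
19. n1.lab = 18  [18]
20. n1.ok = true  [S.live == false]
21. n1.hot = 24  [B.wid + 19]
22. n0.lab = -5  [S₁.lab - 23]
23. n0.ok = true  [true]
24. n0.hot = 25  [S₁.hot + 1]

25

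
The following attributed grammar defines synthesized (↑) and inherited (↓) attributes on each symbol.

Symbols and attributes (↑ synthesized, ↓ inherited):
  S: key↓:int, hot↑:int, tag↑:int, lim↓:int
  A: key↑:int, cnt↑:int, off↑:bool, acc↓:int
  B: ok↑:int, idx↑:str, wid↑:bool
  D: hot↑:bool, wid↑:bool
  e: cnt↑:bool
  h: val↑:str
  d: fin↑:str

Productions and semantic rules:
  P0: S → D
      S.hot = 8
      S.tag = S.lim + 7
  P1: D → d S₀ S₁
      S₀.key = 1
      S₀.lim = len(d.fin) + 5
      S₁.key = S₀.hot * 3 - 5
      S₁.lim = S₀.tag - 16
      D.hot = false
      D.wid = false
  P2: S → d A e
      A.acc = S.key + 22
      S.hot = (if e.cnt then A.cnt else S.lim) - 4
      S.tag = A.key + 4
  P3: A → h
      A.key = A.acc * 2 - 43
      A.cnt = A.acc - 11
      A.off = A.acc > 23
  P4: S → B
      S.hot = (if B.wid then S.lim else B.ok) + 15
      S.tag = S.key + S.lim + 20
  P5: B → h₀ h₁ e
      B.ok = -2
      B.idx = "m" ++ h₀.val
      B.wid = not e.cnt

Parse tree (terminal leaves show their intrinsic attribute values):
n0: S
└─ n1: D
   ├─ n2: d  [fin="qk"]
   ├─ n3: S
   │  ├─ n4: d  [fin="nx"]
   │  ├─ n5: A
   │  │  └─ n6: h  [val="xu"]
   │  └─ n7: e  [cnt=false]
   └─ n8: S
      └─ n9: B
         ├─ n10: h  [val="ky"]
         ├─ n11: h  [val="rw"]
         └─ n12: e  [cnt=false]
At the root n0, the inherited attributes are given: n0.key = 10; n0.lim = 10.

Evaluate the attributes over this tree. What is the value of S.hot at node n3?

1. n0.key = 10  [given at root]
2. n0.lim = 10  [given at root]
3. n2.fin = "qk"  [terminal]
4. n3.key = 1  [1]
5. n3.lim = 7  [len(d.fin) + 5]
6. n4.fin = "nx"  [terminal]
7. n5.acc = 23  [S.key + 22]
8. n6.val = "xu"  [terminal]
9. n5.key = 3  [A.acc * 2 - 43]
10. n5.cnt = 12  [A.acc - 11]
11. n5.off = false  [A.acc > 23]
12. n7.cnt = false  [terminal]
13. n3.hot = 3  [(if e.cnt then A.cnt else S.lim) - 4]
14. n3.tag = 7  [A.key + 4]
15. n8.key = 4  [S₀.hot * 3 - 5]
16. n8.lim = -9  [S₀.tag - 16]
17. n10.val = "ky"  [terminal]
18. n11.val = "rw"  [terminal]
19. n12.cnt = false  [terminal]
20. n9.ok = -2  [-2]
21. n9.idx = "mky"  ["m" ++ h₀.val]
22. n9.wid = true  [not e.cnt]
23. n8.hot = 6  [(if B.wid then S.lim else B.ok) + 15]
24. n8.tag = 15  [S.key + S.lim + 20]
25. n1.hot = false  [false]
26. n1.wid = false  [false]
27. n0.hot = 8  [8]
28. n0.tag = 17  [S.lim + 7]

3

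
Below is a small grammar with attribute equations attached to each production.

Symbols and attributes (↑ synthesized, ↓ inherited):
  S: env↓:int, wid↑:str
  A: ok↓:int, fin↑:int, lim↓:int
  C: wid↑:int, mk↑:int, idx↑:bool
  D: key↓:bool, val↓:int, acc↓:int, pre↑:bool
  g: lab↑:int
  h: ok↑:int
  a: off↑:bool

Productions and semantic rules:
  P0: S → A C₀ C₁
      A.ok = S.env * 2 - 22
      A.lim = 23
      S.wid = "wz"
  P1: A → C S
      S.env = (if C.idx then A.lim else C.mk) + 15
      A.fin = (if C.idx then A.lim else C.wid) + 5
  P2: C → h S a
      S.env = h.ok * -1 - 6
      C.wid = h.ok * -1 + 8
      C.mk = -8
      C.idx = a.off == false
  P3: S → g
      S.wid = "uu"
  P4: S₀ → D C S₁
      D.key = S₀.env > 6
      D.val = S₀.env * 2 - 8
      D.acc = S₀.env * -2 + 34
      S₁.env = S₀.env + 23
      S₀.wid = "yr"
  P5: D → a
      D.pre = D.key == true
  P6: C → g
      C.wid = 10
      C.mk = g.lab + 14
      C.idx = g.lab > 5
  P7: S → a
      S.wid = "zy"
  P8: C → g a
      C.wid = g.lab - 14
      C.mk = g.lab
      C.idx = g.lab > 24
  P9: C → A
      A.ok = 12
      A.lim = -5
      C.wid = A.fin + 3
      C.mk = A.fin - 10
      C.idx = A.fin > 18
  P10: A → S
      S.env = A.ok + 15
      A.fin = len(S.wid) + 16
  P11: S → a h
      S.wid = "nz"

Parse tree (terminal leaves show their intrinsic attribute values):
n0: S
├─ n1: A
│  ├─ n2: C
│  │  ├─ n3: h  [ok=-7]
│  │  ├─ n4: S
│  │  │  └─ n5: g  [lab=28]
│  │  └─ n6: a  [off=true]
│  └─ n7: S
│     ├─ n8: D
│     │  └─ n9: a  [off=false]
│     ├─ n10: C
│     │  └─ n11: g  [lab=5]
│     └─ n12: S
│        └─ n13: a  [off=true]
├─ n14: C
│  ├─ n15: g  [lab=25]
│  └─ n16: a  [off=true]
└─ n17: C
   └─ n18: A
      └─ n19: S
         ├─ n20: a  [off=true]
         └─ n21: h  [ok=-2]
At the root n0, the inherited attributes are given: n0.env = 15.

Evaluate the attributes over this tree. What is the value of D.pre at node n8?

1. n0.env = 15  [given at root]
2. n1.ok = 8  [S.env * 2 - 22]
3. n1.lim = 23  [23]
4. n3.ok = -7  [terminal]
5. n4.env = 1  [h.ok * -1 - 6]
6. n5.lab = 28  [terminal]
7. n4.wid = "uu"  ["uu"]
8. n6.off = true  [terminal]
9. n2.wid = 15  [h.ok * -1 + 8]
10. n2.mk = -8  [-8]
11. n2.idx = false  [a.off == false]
12. n7.env = 7  [(if C.idx then A.lim else C.mk) + 15]
13. n8.key = true  [S₀.env > 6]
14. n8.val = 6  [S₀.env * 2 - 8]
15. n8.acc = 20  [S₀.env * -2 + 34]
16. n9.off = false  [terminal]
17. n8.pre = true  [D.key == true]
18. n11.lab = 5  [terminal]
19. n10.wid = 10  [10]
20. n10.mk = 19  [g.lab + 14]
21. n10.idx = false  [g.lab > 5]
22. n12.env = 30  [S₀.env + 23]
23. n13.off = true  [terminal]
24. n12.wid = "zy"  ["zy"]
25. n7.wid = "yr"  ["yr"]
26. n1.fin = 20  [(if C.idx then A.lim else C.wid) + 5]
27. n15.lab = 25  [terminal]
28. n16.off = true  [terminal]
29. n14.wid = 11  [g.lab - 14]
30. n14.mk = 25  [g.lab]
31. n14.idx = true  [g.lab > 24]
32. n18.ok = 12  [12]
33. n18.lim = -5  [-5]
34. n19.env = 27  [A.ok + 15]
35. n20.off = true  [terminal]
36. n21.ok = -2  [terminal]
37. n19.wid = "nz"  ["nz"]
38. n18.fin = 18  [len(S.wid) + 16]
39. n17.wid = 21  [A.fin + 3]
40. n17.mk = 8  [A.fin - 10]
41. n17.idx = false  [A.fin > 18]
42. n0.wid = "wz"  ["wz"]

true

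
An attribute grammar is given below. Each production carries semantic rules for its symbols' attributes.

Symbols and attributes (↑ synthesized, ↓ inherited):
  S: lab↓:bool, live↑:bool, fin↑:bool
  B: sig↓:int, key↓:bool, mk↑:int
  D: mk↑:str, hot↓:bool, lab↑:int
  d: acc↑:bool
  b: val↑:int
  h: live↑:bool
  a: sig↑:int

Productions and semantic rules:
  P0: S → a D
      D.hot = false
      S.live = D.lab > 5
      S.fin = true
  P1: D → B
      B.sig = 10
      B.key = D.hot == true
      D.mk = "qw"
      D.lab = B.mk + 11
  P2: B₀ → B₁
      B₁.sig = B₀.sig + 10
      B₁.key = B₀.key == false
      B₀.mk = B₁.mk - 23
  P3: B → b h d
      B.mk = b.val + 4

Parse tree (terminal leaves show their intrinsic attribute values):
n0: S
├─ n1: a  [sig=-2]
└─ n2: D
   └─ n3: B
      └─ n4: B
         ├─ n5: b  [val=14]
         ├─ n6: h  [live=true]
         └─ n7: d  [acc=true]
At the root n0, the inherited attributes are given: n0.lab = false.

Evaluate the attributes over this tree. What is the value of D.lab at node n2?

6

1. n0.lab = false  [given at root]
2. n1.sig = -2  [terminal]
3. n2.hot = false  [false]
4. n3.sig = 10  [10]
5. n3.key = false  [D.hot == true]
6. n4.sig = 20  [B₀.sig + 10]
7. n4.key = true  [B₀.key == false]
8. n5.val = 14  [terminal]
9. n6.live = true  [terminal]
10. n7.acc = true  [terminal]
11. n4.mk = 18  [b.val + 4]
12. n3.mk = -5  [B₁.mk - 23]
13. n2.mk = "qw"  ["qw"]
14. n2.lab = 6  [B.mk + 11]
15. n0.live = true  [D.lab > 5]
16. n0.fin = true  [true]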